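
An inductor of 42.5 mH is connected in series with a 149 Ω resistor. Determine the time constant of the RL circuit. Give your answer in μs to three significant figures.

τ ≈ 285 μs

τ = L/R = (4.250×10^-2 H)/(149 Ω) = 2.852×10^-4 s.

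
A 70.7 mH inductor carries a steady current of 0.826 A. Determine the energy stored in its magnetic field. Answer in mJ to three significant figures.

U ≈ 24.1 mJ

Stored magnetic energy: U = ½LI².
U = ½(7.070×10^-2 H)(0.826 A)² = 2.412×10^-2 J.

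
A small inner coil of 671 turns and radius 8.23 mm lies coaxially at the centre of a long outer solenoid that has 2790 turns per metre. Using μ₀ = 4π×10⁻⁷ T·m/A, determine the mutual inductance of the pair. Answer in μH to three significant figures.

The outer solenoid produces a uniform field B₁ = μ₀n₁I₁ across the inner coil,
so the flux linkage is N₂Φ = N₂B₁A₂ = μ₀n₁N₂A₂·I₁, giving M = μ₀n₁N₂A₂.
A₂ = πr² = π(8.230×10^-3 m)² = 2.128×10^-4 m².
M = (4π×10⁻⁷)(2790)(671)(2.128×10^-4) = 5.006×10^-4 H.

M ≈ 501 μH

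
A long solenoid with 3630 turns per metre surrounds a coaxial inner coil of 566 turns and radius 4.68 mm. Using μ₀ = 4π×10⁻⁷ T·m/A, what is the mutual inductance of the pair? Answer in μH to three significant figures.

M ≈ 178 μH

The outer solenoid produces a uniform field B₁ = μ₀n₁I₁ across the inner coil,
so the flux linkage is N₂Φ = N₂B₁A₂ = μ₀n₁N₂A₂·I₁, giving M = μ₀n₁N₂A₂.
A₂ = πr² = π(4.680×10^-3 m)² = 6.881×10^-5 m².
M = (4π×10⁻⁷)(3630)(566)(6.881×10^-5) = 1.777×10^-4 H.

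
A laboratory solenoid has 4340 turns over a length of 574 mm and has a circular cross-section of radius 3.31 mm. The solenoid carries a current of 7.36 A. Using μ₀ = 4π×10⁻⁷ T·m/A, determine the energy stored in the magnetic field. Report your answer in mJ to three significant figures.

U ≈ 38.4 mJ

A = πr² = π(3.310×10^-3 m)² = 3.442×10^-5 m².
L = μ₀N²A/ℓ = (4π×10⁻⁷)(4340)²(3.442×10^-5)/(0.574) = 1.419×10^-3 H.
U = ½LI² = ½(1.419×10^-3)(7.36)² = 3.844×10^-2 J.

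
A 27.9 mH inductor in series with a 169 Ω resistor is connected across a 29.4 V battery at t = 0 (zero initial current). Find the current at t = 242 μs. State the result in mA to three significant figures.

τ = L/R = 2.790×10^-2/169 = 1.651×10^-4 s; final current I_∞ = ε/R = 29.4/169 = 0.174 A.
I(t) = I_∞(1 − e^(−t/τ)) with t/τ = 1.466.
I = (0.174)(1 − e^(−1.466)) = 0.1338 A.

I ≈ 134 mA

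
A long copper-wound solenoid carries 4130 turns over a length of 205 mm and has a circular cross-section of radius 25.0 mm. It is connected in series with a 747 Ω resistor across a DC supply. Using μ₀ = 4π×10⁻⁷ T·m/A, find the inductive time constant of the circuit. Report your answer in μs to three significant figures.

A = πr² = π(2.500×10^-2 m)² = 1.963×10^-3 m².
L = μ₀N²A/ℓ = (4π×10⁻⁷)(4130)²(1.963×10^-3)/(0.205) = 0.2053 H.
τ = L/R = (0.2053)/(747) = 2.748×10^-4 s.

τ ≈ 275 μs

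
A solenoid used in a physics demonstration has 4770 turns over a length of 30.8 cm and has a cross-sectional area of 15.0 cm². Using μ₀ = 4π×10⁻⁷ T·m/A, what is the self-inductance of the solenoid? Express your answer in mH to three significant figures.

A = 15.0 cm² = 1.500×10^-3 m².
For a long solenoid, L = μ₀N²A/ℓ.
L = (4π×10⁻⁷)(4770)²(1.500×10^-3)/(0.308 m) = 0.1392 H.

L ≈ 139 mH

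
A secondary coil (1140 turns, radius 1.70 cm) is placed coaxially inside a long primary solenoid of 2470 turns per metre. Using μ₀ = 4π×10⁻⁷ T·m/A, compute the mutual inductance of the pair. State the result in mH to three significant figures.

M ≈ 3.21 mH

The outer solenoid produces a uniform field B₁ = μ₀n₁I₁ across the inner coil,
so the flux linkage is N₂Φ = N₂B₁A₂ = μ₀n₁N₂A₂·I₁, giving M = μ₀n₁N₂A₂.
A₂ = πr² = π(1.700×10^-2 m)² = 9.079×10^-4 m².
M = (4π×10⁻⁷)(2470)(1140)(9.079×10^-4) = 3.213×10^-3 H.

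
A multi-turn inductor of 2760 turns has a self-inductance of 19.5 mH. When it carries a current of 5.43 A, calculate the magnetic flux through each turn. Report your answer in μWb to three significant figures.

Φ_B ≈ 38.4 μWb

From L = NΦ_B/I, the flux per turn is Φ_B = LI/N.
Φ_B = (1.950×10^-2 H)(5.43 A)/2760 = 3.836×10^-5 Wb.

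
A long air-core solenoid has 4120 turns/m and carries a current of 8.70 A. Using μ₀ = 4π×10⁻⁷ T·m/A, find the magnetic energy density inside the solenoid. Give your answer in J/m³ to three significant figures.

u ≈ 807 J/m³

B = μ₀nI = (4π×10⁻⁷)(4.120×10^3)(8.70) = 4.504×10^-2 T.
u = B²/(2μ₀) = (4.504×10^-2)²/(2×4π×10⁻⁷) = 807.3 J/m³.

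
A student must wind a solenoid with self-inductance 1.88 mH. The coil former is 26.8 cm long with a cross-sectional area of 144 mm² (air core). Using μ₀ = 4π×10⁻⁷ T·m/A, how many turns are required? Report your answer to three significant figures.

A = 144 mm² = 1.440×10^-4 m².
From L = μ₀N²A/ℓ, N = √(Lℓ / (μ₀A)).
N = √[(1.880×10^-3)(0.268) / ((4π×10⁻⁷)×1.440×10^-4)] = √(2.784×10^6) ≈ 1668.6.

N ≈ 1670 turns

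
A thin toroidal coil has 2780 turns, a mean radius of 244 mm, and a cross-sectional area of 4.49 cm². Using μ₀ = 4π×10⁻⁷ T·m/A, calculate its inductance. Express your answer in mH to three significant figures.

For a thin toroid, L = μ₀N²A/(2πR).
L = (4π×10⁻⁷)(2780)²(4.490×10^-4) / (2π×0.244 m) = 2.844×10^-3 H.

L ≈ 2.84 mH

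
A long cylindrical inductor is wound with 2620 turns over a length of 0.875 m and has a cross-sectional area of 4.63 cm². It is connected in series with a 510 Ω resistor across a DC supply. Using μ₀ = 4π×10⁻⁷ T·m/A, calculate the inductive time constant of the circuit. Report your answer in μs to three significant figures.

τ ≈ 8.95 μs

A = 4.63 cm² = 4.630×10^-4 m².
L = μ₀N²A/ℓ = (4π×10⁻⁷)(2620)²(4.630×10^-4)/(0.875) = 4.564×10^-3 H.
τ = L/R = (4.564×10^-3)/(510) = 8.950×10^-6 s.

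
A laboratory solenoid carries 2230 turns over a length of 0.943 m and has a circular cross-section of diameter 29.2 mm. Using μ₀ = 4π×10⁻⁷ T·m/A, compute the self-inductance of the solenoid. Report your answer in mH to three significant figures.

L ≈ 4.44 mH

A = π(d/2)² = π(1.460×10^-2 m)² = 6.697×10^-4 m².
For a long solenoid, L = μ₀N²A/ℓ.
L = (4π×10⁻⁷)(2230)²(6.697×10^-4)/(0.943 m) = 4.438×10^-3 H.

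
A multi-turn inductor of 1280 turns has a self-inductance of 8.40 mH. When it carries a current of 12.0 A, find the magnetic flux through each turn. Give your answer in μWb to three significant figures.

Φ_B ≈ 78.8 μWb

From L = NΦ_B/I, the flux per turn is Φ_B = LI/N.
Φ_B = (8.400×10^-3 H)(12.0 A)/1280 = 7.875×10^-5 Wb.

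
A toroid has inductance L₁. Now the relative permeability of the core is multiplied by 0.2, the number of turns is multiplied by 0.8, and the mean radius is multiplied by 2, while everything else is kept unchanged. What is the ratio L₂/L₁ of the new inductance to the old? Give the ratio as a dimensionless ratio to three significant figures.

L₂/L₁ = 0.0640

For a toroid, L ∝ μᵣN²A/R.
L₂/L₁ = (0.2) × (0.8)^2 × (2)^-1 = 0.0640.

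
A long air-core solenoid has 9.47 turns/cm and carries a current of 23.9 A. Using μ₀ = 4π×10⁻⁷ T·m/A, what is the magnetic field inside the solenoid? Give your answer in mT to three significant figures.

Inside a long solenoid, B = μ₀nI.
B = (4π×10⁻⁷)(947 m⁻¹)(23.9 A) = 2.844×10^-2 T.

B ≈ 28.4 mT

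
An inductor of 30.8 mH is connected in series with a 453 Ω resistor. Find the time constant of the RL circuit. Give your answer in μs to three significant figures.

τ ≈ 68.0 μs

τ = L/R = (3.080×10^-2 H)/(453 Ω) = 6.799×10^-5 s.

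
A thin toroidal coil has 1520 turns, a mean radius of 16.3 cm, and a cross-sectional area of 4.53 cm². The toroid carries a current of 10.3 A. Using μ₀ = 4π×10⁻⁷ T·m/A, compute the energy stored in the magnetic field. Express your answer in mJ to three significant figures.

U ≈ 68.1 mJ

L = μ₀N²A/(2πR) = (4π×10⁻⁷)(1520)²(4.530×10^-4)/(2π×0.163) = 1.284×10^-3 H.
U = ½LI² = ½(1.284×10^-3)(10.3)² = 6.812×10^-2 J.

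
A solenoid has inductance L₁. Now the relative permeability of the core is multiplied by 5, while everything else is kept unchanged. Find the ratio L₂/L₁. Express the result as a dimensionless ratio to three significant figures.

L₂/L₁ = 5.00

For a solenoid, L ∝ μᵣN²A/ℓ.
L₂/L₁ = (5) = 5.00.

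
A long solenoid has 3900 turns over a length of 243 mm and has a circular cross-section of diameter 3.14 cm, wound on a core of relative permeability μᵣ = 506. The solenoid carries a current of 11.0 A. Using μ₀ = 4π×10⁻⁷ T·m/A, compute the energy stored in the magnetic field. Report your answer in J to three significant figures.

A = π(d/2)² = π(1.570×10^-2 m)² = 7.744×10^-4 m².
L = μ₀μᵣN²A/ℓ = (4π×10⁻⁷)(506)(3900)²(7.744×10^-4)/(0.243) = 30.82 H.
U = ½LI² = ½(30.82)(11.0)² = 1.8646×10^3 J.

U ≈ 1860 J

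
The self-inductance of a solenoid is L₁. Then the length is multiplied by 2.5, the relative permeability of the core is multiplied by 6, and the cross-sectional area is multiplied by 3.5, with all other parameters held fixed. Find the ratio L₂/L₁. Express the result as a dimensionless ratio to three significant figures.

L₂/L₁ = 8.40

For a solenoid, L ∝ μᵣN²A/ℓ.
L₂/L₁ = (2.5)^-1 × (6) × (3.5) = 8.40.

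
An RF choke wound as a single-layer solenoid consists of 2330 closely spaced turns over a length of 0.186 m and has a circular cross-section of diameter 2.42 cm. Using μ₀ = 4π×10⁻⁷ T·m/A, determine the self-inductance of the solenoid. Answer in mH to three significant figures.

L ≈ 16.9 mH

A = π(d/2)² = π(1.210×10^-2 m)² = 4.600×10^-4 m².
For a long solenoid, L = μ₀N²A/ℓ.
L = (4π×10⁻⁷)(2330)²(4.600×10^-4)/(0.186 m) = 1.687×10^-2 H.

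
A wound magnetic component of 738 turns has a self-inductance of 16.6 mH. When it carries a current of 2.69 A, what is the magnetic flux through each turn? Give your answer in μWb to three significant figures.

From L = NΦ_B/I, the flux per turn is Φ_B = LI/N.
Φ_B = (1.660×10^-2 H)(2.69 A)/738 = 6.051×10^-5 Wb.

Φ_B ≈ 60.5 μWb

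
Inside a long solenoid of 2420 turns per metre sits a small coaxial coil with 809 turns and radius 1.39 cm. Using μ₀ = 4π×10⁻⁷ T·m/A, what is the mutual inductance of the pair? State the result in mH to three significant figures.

The outer solenoid produces a uniform field B₁ = μ₀n₁I₁ across the inner coil,
so the flux linkage is N₂Φ = N₂B₁A₂ = μ₀n₁N₂A₂·I₁, giving M = μ₀n₁N₂A₂.
A₂ = πr² = π(1.390×10^-2 m)² = 6.070×10^-4 m².
M = (4π×10⁻⁷)(2420)(809)(6.070×10^-4) = 1.493×10^-3 H.

M ≈ 1.49 mH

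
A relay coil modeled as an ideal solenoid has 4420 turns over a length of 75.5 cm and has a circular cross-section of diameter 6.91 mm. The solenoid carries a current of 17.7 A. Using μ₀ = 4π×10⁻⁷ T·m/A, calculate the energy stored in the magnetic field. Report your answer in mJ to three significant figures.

U ≈ 191 mJ

A = π(d/2)² = π(3.455×10^-3 m)² = 3.750×10^-5 m².
L = μ₀N²A/ℓ = (4π×10⁻⁷)(4420)²(3.750×10^-5)/(0.755) = 1.219×10^-3 H.
U = ½LI² = ½(1.219×10^-3)(17.7)² = 0.191 J.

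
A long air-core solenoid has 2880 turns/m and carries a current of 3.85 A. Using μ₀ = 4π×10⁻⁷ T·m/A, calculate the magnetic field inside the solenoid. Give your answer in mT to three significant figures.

Inside a long solenoid, B = μ₀nI.
B = (4π×10⁻⁷)(2.880×10^3 m⁻¹)(3.85 A) = 1.393×10^-2 T.

B ≈ 13.9 mT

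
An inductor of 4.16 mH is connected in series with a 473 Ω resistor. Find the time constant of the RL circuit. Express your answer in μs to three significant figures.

τ ≈ 8.79 μs

τ = L/R = (4.160×10^-3 H)/(473 Ω) = 8.7949×10^-6 s.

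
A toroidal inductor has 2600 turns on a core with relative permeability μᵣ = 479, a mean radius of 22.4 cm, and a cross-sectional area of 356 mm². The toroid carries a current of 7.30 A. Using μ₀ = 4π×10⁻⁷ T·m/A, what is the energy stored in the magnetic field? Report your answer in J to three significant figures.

U ≈ 27.4 J

L = μ₀μᵣN²A/(2πR) = (4π×10⁻⁷)(479)(2600)²(3.560×10^-4)/(2π×0.224) = 1.029 H.
U = ½LI² = ½(1.029)(7.30)² = 27.42 J.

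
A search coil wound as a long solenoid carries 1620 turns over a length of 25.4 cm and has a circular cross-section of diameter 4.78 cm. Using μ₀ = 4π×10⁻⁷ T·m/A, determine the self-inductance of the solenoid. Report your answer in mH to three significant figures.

L ≈ 23.3 mH

A = π(d/2)² = π(2.390×10^-2 m)² = 1.7945×10^-3 m².
For a long solenoid, L = μ₀N²A/ℓ.
L = (4π×10⁻⁷)(1620)²(1.7945×10^-3)/(0.254 m) = 2.330×10^-2 H.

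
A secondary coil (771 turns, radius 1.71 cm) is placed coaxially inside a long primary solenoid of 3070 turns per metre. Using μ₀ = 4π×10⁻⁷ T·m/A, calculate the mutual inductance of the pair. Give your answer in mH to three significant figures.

The outer solenoid produces a uniform field B₁ = μ₀n₁I₁ across the inner coil,
so the flux linkage is N₂Φ = N₂B₁A₂ = μ₀n₁N₂A₂·I₁, giving M = μ₀n₁N₂A₂.
A₂ = πr² = π(1.710×10^-2 m)² = 9.186×10^-4 m².
M = (4π×10⁻⁷)(3070)(771)(9.186×10^-4) = 2.732×10^-3 H.

M ≈ 2.73 mH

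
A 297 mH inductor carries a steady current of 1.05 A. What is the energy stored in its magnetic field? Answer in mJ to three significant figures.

Stored magnetic energy: U = ½LI².
U = ½(0.297 H)(1.05 A)² = 0.1637 J.

U ≈ 164 mJ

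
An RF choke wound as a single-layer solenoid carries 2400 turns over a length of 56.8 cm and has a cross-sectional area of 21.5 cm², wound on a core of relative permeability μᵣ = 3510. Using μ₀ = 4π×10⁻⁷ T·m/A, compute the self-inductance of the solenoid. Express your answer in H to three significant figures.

A = 21.5 cm² = 2.150×10^-3 m².
For a long solenoid, L = μ₀μᵣN²A/ℓ.
L = (4π×10⁻⁷)(3510)(2400)²(2.150×10^-3)/(0.568 m) = 96.17 H.

L ≈ 96.2 H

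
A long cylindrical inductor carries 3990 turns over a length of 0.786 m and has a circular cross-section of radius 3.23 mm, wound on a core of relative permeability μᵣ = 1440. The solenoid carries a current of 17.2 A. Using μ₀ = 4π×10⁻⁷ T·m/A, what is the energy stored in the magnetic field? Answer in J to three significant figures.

U ≈ 178 J

A = πr² = π(3.230×10^-3 m)² = 3.278×10^-5 m².
L = μ₀μᵣN²A/ℓ = (4π×10⁻⁷)(1440)(3990)²(3.278×10^-5)/(0.786) = 1.201 H.
U = ½LI² = ½(1.201)(17.2)² = 177.7 J.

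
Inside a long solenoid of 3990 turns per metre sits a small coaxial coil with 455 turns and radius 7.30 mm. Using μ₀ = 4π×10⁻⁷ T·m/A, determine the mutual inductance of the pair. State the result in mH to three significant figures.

M ≈ 0.382 mH

The outer solenoid produces a uniform field B₁ = μ₀n₁I₁ across the inner coil,
so the flux linkage is N₂Φ = N₂B₁A₂ = μ₀n₁N₂A₂·I₁, giving M = μ₀n₁N₂A₂.
A₂ = πr² = π(7.300×10^-3 m)² = 1.674×10^-4 m².
M = (4π×10⁻⁷)(3990)(455)(1.674×10^-4) = 3.819×10^-4 H.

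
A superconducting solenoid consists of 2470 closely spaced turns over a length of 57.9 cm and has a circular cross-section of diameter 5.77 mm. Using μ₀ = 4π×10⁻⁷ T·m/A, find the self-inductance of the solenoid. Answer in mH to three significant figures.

A = π(d/2)² = π(2.885×10^-3 m)² = 2.6148×10^-5 m².
For a long solenoid, L = μ₀N²A/ℓ.
L = (4π×10⁻⁷)(2470)²(2.6148×10^-5)/(0.579 m) = 3.462×10^-4 H.

L ≈ 0.346 mH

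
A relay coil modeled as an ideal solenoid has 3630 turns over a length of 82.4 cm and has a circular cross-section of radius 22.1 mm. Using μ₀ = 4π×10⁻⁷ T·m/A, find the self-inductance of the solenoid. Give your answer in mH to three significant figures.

A = πr² = π(2.210×10^-2 m)² = 1.534×10^-3 m².
For a long solenoid, L = μ₀N²A/ℓ.
L = (4π×10⁻⁷)(3630)²(1.534×10^-3)/(0.824 m) = 3.083×10^-2 H.

L ≈ 30.8 mH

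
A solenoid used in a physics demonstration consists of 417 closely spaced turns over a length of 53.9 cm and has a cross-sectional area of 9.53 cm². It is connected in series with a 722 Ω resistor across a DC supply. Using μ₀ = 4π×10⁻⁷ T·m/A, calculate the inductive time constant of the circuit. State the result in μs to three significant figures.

A = 9.53 cm² = 9.530×10^-4 m².
L = μ₀N²A/ℓ = (4π×10⁻⁷)(417)²(9.530×10^-4)/(0.539) = 3.864×10^-4 H.
τ = L/R = (3.864×10^-4)/(722) = 5.351×10^-7 s.

τ ≈ 0.535 μs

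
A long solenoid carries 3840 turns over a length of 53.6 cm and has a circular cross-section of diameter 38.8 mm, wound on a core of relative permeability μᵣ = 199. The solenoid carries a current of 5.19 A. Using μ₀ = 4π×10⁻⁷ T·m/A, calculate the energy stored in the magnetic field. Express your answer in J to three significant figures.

U ≈ 110 J

A = π(d/2)² = π(1.940×10^-2 m)² = 1.182×10^-3 m².
L = μ₀μᵣN²A/ℓ = (4π×10⁻⁷)(199)(3840)²(1.182×10^-3)/(0.536) = 8.134 H.
U = ½LI² = ½(8.134)(5.19)² = 109.6 J.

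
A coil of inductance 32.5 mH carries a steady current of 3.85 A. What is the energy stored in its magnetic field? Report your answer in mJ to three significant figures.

Stored magnetic energy: U = ½LI².
U = ½(3.250×10^-2 H)(3.85 A)² = 0.2409 J.

U ≈ 241 mJ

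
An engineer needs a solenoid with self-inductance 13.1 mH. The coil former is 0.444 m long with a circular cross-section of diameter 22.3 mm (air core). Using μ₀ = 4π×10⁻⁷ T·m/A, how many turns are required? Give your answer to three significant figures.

A = π(d/2)² = π(1.115×10^-2 m)² = 3.906×10^-4 m².
From L = μ₀N²A/ℓ, N = √(Lℓ / (μ₀A)).
N = √[(1.310×10^-2)(0.444) / ((4π×10⁻⁷)×3.906×10^-4)] = √(1.185×10^7) ≈ 3442.5.

N ≈ 3440 turns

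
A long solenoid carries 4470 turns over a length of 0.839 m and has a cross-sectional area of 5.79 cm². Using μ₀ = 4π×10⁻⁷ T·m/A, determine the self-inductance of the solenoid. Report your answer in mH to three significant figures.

L ≈ 17.3 mH

A = 5.79 cm² = 5.790×10^-4 m².
For a long solenoid, L = μ₀N²A/ℓ.
L = (4π×10⁻⁷)(4470)²(5.790×10^-4)/(0.839 m) = 1.733×10^-2 H.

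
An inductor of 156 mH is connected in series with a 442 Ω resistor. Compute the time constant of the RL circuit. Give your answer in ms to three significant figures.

τ ≈ 0.353 ms

τ = L/R = (0.156 H)/(442 Ω) = 3.529×10^-4 s.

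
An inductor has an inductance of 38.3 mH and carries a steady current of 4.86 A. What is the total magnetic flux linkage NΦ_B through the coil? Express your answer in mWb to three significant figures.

NΦ_B ≈ 186 mWb

From L = NΦ_B/I, the flux linkage is NΦ_B = LI.
NΦ_B = (3.830×10^-2 H)(4.86 A) = 0.1861 Wb.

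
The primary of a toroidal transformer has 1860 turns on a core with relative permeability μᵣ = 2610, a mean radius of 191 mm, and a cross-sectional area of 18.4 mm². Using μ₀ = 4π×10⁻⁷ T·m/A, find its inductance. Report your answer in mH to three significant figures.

For a thin toroid, L = μ₀μᵣN²A/(2πR).
L = (4π×10⁻⁷)(2610)(1860)²(1.840×10^-5) / (2π×0.191 m) = 0.174 H.

L ≈ 174 mH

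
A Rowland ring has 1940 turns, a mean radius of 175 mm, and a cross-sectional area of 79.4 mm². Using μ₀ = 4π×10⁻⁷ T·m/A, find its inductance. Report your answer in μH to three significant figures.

L ≈ 342 μH

For a thin toroid, L = μ₀N²A/(2πR).
L = (4π×10⁻⁷)(1940)²(7.940×10^-5) / (2π×0.175 m) = 3.415×10^-4 H.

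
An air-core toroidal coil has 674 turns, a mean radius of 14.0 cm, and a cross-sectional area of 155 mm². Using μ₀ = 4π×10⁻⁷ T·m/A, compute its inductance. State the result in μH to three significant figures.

L ≈ 101 μH

For a thin toroid, L = μ₀N²A/(2πR).
L = (4π×10⁻⁷)(674)²(1.550×10^-4) / (2π×0.14 m) = 1.006×10^-4 H.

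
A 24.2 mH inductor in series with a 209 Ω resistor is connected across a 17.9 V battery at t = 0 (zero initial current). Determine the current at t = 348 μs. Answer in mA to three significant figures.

τ = L/R = 2.420×10^-2/209 = 1.158×10^-4 s; final current I_∞ = ε/R = 17.9/209 = 8.5646×10^-2 A.
I(t) = I_∞(1 − e^(−t/τ)) with t/τ = 3.005.
I = (8.5646×10^-2)(1 − e^(−3.005)) = 8.141×10^-2 A.

I ≈ 81.4 mA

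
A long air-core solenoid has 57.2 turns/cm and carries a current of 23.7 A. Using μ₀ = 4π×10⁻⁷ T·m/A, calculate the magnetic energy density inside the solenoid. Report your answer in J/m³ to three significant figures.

B = μ₀nI = (4π×10⁻⁷)(5.720×10^3)(23.7) = 0.1704 T.
u = B²/(2μ₀) = (0.1704)²/(2×4π×10⁻⁷) = 1.1547×10^4 J/m³.

u ≈ 11500 J/m³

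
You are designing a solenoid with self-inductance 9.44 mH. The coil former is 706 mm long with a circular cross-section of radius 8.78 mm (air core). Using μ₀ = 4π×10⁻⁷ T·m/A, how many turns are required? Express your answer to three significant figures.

N ≈ 4680 turns

A = πr² = π(8.780×10^-3 m)² = 2.422×10^-4 m².
From L = μ₀N²A/ℓ, N = √(Lℓ / (μ₀A)).
N = √[(9.440×10^-3)(0.706) / ((4π×10⁻⁷)×2.422×10^-4)] = √(2.190×10^7) ≈ 4679.7.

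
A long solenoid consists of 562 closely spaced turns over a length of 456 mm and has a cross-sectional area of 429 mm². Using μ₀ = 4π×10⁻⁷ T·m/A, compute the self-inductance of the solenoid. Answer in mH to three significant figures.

L ≈ 0.373 mH

A = 429 mm² = 4.290×10^-4 m².
For a long solenoid, L = μ₀N²A/ℓ.
L = (4π×10⁻⁷)(562)²(4.290×10^-4)/(0.456 m) = 3.734×10^-4 H.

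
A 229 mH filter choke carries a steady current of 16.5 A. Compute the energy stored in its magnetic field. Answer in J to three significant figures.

Stored magnetic energy: U = ½LI².
U = ½(0.229 H)(16.5 A)² = 31.17 J.

U ≈ 31.2 J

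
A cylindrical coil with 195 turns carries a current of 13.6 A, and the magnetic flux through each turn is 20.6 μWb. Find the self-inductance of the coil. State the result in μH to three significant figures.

L ≈ 295 μH

Self-inductance is defined by L = NΦ_B/I (flux linkage over current).
L = (195)(2.060×10^-5 Wb)/(13.6 A) = 2.954×10^-4 H.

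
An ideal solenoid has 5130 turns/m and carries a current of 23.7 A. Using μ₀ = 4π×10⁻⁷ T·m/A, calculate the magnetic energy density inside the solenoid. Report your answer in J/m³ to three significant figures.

u ≈ 9290 J/m³

B = μ₀nI = (4π×10⁻⁷)(5.130×10^3)(23.7) = 0.1528 T.
u = B²/(2μ₀) = (0.1528)²/(2×4π×10⁻⁷) = 9.288×10^3 J/m³.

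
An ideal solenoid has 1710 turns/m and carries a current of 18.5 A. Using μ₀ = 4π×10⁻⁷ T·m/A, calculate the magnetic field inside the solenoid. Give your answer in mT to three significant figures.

Inside a long solenoid, B = μ₀nI.
B = (4π×10⁻⁷)(1.710×10^3 m⁻¹)(18.5 A) = 3.975×10^-2 T.

B ≈ 39.8 mT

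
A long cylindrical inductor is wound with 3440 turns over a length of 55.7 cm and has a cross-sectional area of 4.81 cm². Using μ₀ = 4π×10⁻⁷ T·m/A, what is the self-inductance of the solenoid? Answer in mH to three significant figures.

A = 4.81 cm² = 4.810×10^-4 m².
For a long solenoid, L = μ₀N²A/ℓ.
L = (4π×10⁻⁷)(3440)²(4.810×10^-4)/(0.557 m) = 1.284×10^-2 H.

L ≈ 12.8 mH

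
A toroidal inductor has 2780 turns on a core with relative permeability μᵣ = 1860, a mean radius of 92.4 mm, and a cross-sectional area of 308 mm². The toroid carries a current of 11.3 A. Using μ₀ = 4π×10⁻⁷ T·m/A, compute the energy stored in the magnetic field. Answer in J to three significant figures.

U ≈ 612 J

L = μ₀μᵣN²A/(2πR) = (4π×10⁻⁷)(1860)(2780)²(3.080×10^-4)/(2π×9.240×10^-2) = 9.583 H.
U = ½LI² = ½(9.583)(11.3)² = 611.8 J.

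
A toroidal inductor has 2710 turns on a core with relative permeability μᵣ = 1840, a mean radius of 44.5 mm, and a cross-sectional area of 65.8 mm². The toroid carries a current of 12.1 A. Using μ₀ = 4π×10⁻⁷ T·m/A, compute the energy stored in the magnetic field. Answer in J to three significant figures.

L = μ₀μᵣN²A/(2πR) = (4π×10⁻⁷)(1840)(2710)²(6.580×10^-5)/(2π×4.450×10^-2) = 3.996 H.
U = ½LI² = ½(3.996)(12.1)² = 292.5 J.

U ≈ 293 J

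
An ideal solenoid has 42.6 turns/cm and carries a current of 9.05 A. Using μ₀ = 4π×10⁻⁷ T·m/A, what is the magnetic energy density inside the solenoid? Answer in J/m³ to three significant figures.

B = μ₀nI = (4π×10⁻⁷)(4.260×10^3)(9.05) = 4.8447×10^-2 T.
u = B²/(2μ₀) = (4.8447×10^-2)²/(2×4π×10⁻⁷) = 933.9 J/m³.

u ≈ 934 J/m³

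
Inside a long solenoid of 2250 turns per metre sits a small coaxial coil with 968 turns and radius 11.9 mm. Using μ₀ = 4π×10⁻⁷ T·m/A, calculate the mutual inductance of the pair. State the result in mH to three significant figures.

The outer solenoid produces a uniform field B₁ = μ₀n₁I₁ across the inner coil,
so the flux linkage is N₂Φ = N₂B₁A₂ = μ₀n₁N₂A₂·I₁, giving M = μ₀n₁N₂A₂.
A₂ = πr² = π(1.190×10^-2 m)² = 4.449×10^-4 m².
M = (4π×10⁻⁷)(2250)(968)(4.449×10^-4) = 1.218×10^-3 H.

M ≈ 1.22 mH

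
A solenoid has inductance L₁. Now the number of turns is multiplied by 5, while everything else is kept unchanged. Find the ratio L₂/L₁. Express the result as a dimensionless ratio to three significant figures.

For a solenoid, L ∝ μᵣN²A/ℓ.
L₂/L₁ = (5)^2 = 25.0.

L₂/L₁ = 25.0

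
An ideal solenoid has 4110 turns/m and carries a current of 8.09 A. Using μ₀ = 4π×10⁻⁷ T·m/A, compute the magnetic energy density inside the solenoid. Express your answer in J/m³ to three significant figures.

u ≈ 695 J/m³

B = μ₀nI = (4π×10⁻⁷)(4.110×10^3)(8.09) = 4.178×10^-2 T.
u = B²/(2μ₀) = (4.178×10^-2)²/(2×4π×10⁻⁷) = 694.6 J/m³.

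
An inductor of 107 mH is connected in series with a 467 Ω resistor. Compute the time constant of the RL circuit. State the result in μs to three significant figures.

τ = L/R = (0.107 H)/(467 Ω) = 2.291×10^-4 s.

τ ≈ 229 μs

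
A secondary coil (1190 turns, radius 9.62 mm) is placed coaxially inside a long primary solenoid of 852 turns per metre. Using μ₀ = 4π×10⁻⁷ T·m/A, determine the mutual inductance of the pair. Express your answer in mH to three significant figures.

The outer solenoid produces a uniform field B₁ = μ₀n₁I₁ across the inner coil,
so the flux linkage is N₂Φ = N₂B₁A₂ = μ₀n₁N₂A₂·I₁, giving M = μ₀n₁N₂A₂.
A₂ = πr² = π(9.620×10^-3 m)² = 2.907×10^-4 m².
M = (4π×10⁻⁷)(852)(1190)(2.907×10^-4) = 3.704×10^-4 H.

M ≈ 0.370 mH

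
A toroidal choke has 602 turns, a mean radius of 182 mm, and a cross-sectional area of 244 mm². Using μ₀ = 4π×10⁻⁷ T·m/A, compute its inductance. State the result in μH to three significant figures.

L ≈ 97.2 μH

For a thin toroid, L = μ₀N²A/(2πR).
L = (4π×10⁻⁷)(602)²(2.440×10^-4) / (2π×0.182 m) = 9.717×10^-5 H.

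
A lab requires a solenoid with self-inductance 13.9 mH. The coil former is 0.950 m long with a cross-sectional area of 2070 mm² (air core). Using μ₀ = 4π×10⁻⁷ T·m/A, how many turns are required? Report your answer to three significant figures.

N ≈ 2250 turns

A = 2070 mm² = 2.070×10^-3 m².
From L = μ₀N²A/ℓ, N = √(Lℓ / (μ₀A)).
N = √[(1.390×10^-2)(0.95) / ((4π×10⁻⁷)×2.070×10^-3)] = √(5.076×10^6) ≈ 2253.1.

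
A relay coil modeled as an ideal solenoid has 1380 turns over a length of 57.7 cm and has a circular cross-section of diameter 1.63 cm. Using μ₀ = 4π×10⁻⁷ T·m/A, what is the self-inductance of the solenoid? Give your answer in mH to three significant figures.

L ≈ 0.865 mH

A = π(d/2)² = π(8.150×10^-3 m)² = 2.087×10^-4 m².
For a long solenoid, L = μ₀N²A/ℓ.
L = (4π×10⁻⁷)(1380)²(2.087×10^-4)/(0.577 m) = 8.6548×10^-4 H.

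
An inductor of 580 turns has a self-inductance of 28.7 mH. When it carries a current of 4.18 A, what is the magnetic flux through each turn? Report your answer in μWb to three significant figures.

From L = NΦ_B/I, the flux per turn is Φ_B = LI/N.
Φ_B = (2.870×10^-2 H)(4.18 A)/580 = 2.068×10^-4 Wb.

Φ_B ≈ 207 μWb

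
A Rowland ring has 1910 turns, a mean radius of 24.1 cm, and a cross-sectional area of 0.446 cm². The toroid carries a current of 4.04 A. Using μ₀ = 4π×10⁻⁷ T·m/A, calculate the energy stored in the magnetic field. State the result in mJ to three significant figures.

L = μ₀N²A/(2πR) = (4π×10⁻⁷)(1910)²(4.460×10^-5)/(2π×0.241) = 1.350×10^-4 H.
U = ½LI² = ½(1.350×10^-4)(4.04)² = 1.102×10^-3 J.

U ≈ 1.10 mJ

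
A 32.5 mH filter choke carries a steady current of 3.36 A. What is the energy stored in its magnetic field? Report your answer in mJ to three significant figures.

U ≈ 183 mJ

Stored magnetic energy: U = ½LI².
U = ½(3.250×10^-2 H)(3.36 A)² = 0.18346 J.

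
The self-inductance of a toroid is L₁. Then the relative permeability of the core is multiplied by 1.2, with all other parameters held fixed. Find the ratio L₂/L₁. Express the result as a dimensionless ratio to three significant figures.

L₂/L₁ = 1.20

For a toroid, L ∝ μᵣN²A/R.
L₂/L₁ = (1.2) = 1.20.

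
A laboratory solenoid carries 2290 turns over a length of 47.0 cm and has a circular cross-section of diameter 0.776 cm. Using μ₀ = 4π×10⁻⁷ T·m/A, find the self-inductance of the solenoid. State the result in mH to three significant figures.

L ≈ 0.663 mH

A = π(d/2)² = π(3.880×10^-3 m)² = 4.729×10^-5 m².
For a long solenoid, L = μ₀N²A/ℓ.
L = (4π×10⁻⁷)(2290)²(4.729×10^-5)/(0.47 m) = 6.631×10^-4 H.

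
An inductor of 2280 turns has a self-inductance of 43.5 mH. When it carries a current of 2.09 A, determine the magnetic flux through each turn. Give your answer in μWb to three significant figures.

Φ_B ≈ 39.9 μWb

From L = NΦ_B/I, the flux per turn is Φ_B = LI/N.
Φ_B = (4.350×10^-2 H)(2.09 A)/2280 = 3.987×10^-5 Wb.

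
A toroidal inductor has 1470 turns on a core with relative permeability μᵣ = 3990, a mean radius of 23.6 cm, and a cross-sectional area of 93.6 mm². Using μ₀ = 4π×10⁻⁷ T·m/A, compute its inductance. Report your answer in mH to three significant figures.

L ≈ 684 mH

For a thin toroid, L = μ₀μᵣN²A/(2πR).
L = (4π×10⁻⁷)(3990)(1470)²(9.360×10^-5) / (2π×0.236 m) = 0.6839 H.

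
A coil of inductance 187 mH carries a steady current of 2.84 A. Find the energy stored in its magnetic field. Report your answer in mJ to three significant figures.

Stored magnetic energy: U = ½LI².
U = ½(0.187 H)(2.84 A)² = 0.7541 J.

U ≈ 754 mJ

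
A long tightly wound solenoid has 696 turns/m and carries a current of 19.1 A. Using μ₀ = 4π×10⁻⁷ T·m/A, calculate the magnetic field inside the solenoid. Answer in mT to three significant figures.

B ≈ 16.7 mT

Inside a long solenoid, B = μ₀nI.
B = (4π×10⁻⁷)(696 m⁻¹)(19.1 A) = 1.671×10^-2 T.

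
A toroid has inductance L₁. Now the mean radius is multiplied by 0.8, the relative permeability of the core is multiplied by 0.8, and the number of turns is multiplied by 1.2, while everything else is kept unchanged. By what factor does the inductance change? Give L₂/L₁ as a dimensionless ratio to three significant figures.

For a toroid, L ∝ μᵣN²A/R.
L₂/L₁ = (0.8)^-1 × (0.8) × (1.2)^2 = 1.44.

L₂/L₁ = 1.44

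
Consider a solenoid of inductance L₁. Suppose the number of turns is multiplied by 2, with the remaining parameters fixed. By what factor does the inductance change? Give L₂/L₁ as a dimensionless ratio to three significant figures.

For a solenoid, L ∝ μᵣN²A/ℓ.
L₂/L₁ = (2)^2 = 4.00.

L₂/L₁ = 4.00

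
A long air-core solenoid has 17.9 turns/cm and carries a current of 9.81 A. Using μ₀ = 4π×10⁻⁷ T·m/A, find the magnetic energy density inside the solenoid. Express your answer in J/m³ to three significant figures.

B = μ₀nI = (4π×10⁻⁷)(1.790×10^3)(9.81) = 2.207×10^-2 T.
u = B²/(2μ₀) = (2.207×10^-2)²/(2×4π×10⁻⁷) = 193.7 J/m³.

u ≈ 194 J/m³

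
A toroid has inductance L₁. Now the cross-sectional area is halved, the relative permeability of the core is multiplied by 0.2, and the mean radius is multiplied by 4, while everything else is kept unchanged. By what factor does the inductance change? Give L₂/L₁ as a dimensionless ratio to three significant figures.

For a toroid, L ∝ μᵣN²A/R.
L₂/L₁ = (0.5) × (0.2) × (4)^-1 = 0.0250.

L₂/L₁ = 0.0250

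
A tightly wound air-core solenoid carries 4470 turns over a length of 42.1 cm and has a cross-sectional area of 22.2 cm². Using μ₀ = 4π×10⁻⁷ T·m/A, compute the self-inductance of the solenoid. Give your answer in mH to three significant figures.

L ≈ 132 mH

A = 22.2 cm² = 2.220×10^-3 m².
For a long solenoid, L = μ₀N²A/ℓ.
L = (4π×10⁻⁷)(4470)²(2.220×10^-3)/(0.421 m) = 0.1324 H.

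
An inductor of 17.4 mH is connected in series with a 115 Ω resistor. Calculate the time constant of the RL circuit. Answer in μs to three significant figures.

τ ≈ 151 μs

τ = L/R = (1.740×10^-2 H)/(115 Ω) = 1.513×10^-4 s.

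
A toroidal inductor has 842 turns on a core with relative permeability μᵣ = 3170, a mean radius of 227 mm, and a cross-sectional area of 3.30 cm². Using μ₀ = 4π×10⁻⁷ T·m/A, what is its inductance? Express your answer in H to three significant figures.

For a thin toroid, L = μ₀μᵣN²A/(2πR).
L = (4π×10⁻⁷)(3170)(842)²(3.300×10^-4) / (2π×0.227 m) = 0.6534 H.

L ≈ 0.653 H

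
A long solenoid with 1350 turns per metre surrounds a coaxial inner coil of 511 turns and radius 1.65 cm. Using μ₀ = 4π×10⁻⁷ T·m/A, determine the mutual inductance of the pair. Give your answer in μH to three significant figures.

M ≈ 741 μH

The outer solenoid produces a uniform field B₁ = μ₀n₁I₁ across the inner coil,
so the flux linkage is N₂Φ = N₂B₁A₂ = μ₀n₁N₂A₂·I₁, giving M = μ₀n₁N₂A₂.
A₂ = πr² = π(1.650×10^-2 m)² = 8.553×10^-4 m².
M = (4π×10⁻⁷)(1350)(511)(8.553×10^-4) = 7.4145×10^-4 H.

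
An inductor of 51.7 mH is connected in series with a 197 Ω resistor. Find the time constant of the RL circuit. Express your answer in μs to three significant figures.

τ ≈ 262 μs

τ = L/R = (5.170×10^-2 H)/(197 Ω) = 2.624×10^-4 s.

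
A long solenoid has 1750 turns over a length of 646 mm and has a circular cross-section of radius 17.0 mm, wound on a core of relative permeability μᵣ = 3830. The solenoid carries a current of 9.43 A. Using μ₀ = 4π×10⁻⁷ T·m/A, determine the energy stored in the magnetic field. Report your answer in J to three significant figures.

A = πr² = π(1.700×10^-2 m)² = 9.079×10^-4 m².
L = μ₀μᵣN²A/ℓ = (4π×10⁻⁷)(3830)(1750)²(9.079×10^-4)/(0.646) = 20.72 H.
U = ½LI² = ½(20.72)(9.43)² = 921.1 J.

U ≈ 921 J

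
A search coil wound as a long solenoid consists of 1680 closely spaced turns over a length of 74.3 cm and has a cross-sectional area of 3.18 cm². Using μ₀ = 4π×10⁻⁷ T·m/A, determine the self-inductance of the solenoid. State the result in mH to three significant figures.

A = 3.18 cm² = 3.180×10^-4 m².
For a long solenoid, L = μ₀N²A/ℓ.
L = (4π×10⁻⁷)(1680)²(3.180×10^-4)/(0.743 m) = 1.518×10^-3 H.

L ≈ 1.52 mH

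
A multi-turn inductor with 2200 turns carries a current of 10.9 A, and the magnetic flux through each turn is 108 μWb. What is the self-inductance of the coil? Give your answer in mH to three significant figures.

Self-inductance is defined by L = NΦ_B/I (flux linkage over current).
L = (2200)(1.080×10^-4 Wb)/(10.9 A) = 2.180×10^-2 H.

L ≈ 21.8 mH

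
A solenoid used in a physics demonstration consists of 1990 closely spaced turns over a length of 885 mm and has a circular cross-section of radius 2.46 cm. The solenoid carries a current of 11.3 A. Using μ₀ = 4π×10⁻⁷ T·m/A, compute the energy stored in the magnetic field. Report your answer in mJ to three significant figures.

U ≈ 683 mJ

A = πr² = π(2.460×10^-2 m)² = 1.901×10^-3 m².
L = μ₀N²A/ℓ = (4π×10⁻⁷)(1990)²(1.901×10^-3)/(0.885) = 1.069×10^-2 H.
U = ½LI² = ½(1.069×10^-2)(11.3)² = 0.6825 J.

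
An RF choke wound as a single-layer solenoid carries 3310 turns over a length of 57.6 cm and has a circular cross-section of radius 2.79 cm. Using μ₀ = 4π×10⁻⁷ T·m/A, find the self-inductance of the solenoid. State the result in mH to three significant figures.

L ≈ 58.5 mH

A = πr² = π(2.790×10^-2 m)² = 2.445×10^-3 m².
For a long solenoid, L = μ₀N²A/ℓ.
L = (4π×10⁻⁷)(3310)²(2.445×10^-3)/(0.576 m) = 5.845×10^-2 H.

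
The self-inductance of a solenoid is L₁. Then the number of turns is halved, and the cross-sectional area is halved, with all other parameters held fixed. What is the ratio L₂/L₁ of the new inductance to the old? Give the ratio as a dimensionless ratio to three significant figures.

L₂/L₁ = 0.125

For a solenoid, L ∝ μᵣN²A/ℓ.
L₂/L₁ = (0.5)^2 × (0.5) = 0.125.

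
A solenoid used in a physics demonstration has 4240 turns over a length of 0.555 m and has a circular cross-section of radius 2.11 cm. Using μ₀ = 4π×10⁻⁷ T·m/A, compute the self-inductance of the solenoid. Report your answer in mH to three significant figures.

L ≈ 56.9 mH

A = πr² = π(2.110×10^-2 m)² = 1.399×10^-3 m².
For a long solenoid, L = μ₀N²A/ℓ.
L = (4π×10⁻⁷)(4240)²(1.399×10^-3)/(0.555 m) = 5.693×10^-2 H.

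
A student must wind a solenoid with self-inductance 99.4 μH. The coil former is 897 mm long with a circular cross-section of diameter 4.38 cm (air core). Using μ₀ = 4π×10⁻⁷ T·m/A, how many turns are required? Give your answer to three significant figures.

N ≈ 217 turns

A = π(d/2)² = π(2.190×10^-2 m)² = 1.507×10^-3 m².
From L = μ₀N²A/ℓ, N = √(Lℓ / (μ₀A)).
N = √[(9.940×10^-5)(0.897) / ((4π×10⁻⁷)×1.507×10^-3)] = √(4.709×10^4) ≈ 217.0.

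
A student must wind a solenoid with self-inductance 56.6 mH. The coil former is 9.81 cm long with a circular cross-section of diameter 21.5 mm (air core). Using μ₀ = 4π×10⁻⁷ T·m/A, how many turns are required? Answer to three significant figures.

N ≈ 3490 turns

A = π(d/2)² = π(1.075×10^-2 m)² = 3.631×10^-4 m².
From L = μ₀N²A/ℓ, N = √(Lℓ / (μ₀A)).
N = √[(5.660×10^-2)(9.810×10^-2) / ((4π×10⁻⁷)×3.631×10^-4)] = √(1.217×10^7) ≈ 3488.6.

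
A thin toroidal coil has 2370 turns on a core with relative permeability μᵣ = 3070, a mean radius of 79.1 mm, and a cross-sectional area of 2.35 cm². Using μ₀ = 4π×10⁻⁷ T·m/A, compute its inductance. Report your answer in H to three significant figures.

L ≈ 10.2 H

For a thin toroid, L = μ₀μᵣN²A/(2πR).
L = (4π×10⁻⁷)(3070)(2370)²(2.350×10^-4) / (2π×7.910×10^-2 m) = 10.246 H.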